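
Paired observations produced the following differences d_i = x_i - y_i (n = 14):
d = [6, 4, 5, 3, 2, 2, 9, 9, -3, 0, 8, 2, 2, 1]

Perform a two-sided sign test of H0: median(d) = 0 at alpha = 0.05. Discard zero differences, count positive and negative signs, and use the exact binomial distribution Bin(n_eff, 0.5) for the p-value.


Step 1: Discard zero differences. Original n = 14; n_eff = number of nonzero differences = 13.
Nonzero differences (with sign): +6, +4, +5, +3, +2, +2, +9, +9, -3, +8, +2, +2, +1
Step 2: Count signs: positive = 12, negative = 1.
Step 3: Under H0: P(positive) = 0.5, so the number of positives S ~ Bin(13, 0.5).
Step 4: Two-sided exact p-value = sum of Bin(13,0.5) probabilities at or below the observed probability = 0.003418.
Step 5: alpha = 0.05. reject H0.

n_eff = 13, pos = 12, neg = 1, p = 0.003418, reject H0.


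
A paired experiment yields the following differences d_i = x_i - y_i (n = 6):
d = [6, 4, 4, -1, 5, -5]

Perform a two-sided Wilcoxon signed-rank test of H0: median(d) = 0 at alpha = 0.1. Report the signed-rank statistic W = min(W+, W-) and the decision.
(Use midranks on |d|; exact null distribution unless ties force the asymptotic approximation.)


Step 1: Drop any zero differences (none here) and take |d_i|.
|d| = [6, 4, 4, 1, 5, 5]
Step 2: Midrank |d_i| (ties get averaged ranks).
ranks: |6|->6, |4|->2.5, |4|->2.5, |1|->1, |5|->4.5, |5|->4.5
Step 3: Attach original signs; sum ranks with positive sign and with negative sign.
W+ = 6 + 2.5 + 2.5 + 4.5 = 15.5
W- = 1 + 4.5 = 5.5
(Check: W+ + W- = 21 should equal n(n+1)/2 = 21.)
Step 4: Test statistic W = min(W+, W-) = 5.5.
Step 5: Ties in |d|, so use the tie-corrected normal approximation.
        E[W] = n(n+1)/4 = 6*7/4 = 10.5.
        Tie groups: |d|=4 (t=2), |d|=5 (t=2); sum(t^3 - t) = 12.
        Var[W] = n(n+1)(2n+1)/24 - sum(t^3-t)/48 = 546/24 - 12/48 = 22.5.
        z = (W - E[W]) / sqrt(Var[W]) = (5.5 - 10.5) / 4.7434 = -1.0541.
        Two-sided p = 2*Phi(z) = 0.291841.
Step 6: alpha = 0.1. fail to reject H0.

W+ = 15.5, W- = 5.5, W = min = 5.5, p = 0.291841, fail to reject H0.


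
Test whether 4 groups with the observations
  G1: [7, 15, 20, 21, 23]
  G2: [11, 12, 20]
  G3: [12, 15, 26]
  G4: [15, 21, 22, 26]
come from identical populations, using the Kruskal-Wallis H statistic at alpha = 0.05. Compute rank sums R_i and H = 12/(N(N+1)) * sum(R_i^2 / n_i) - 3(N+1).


Step 1: Combine all N = 15 observations and assign midranks.
sorted (value, group, rank): (7,G1,1), (11,G2,2), (12,G2,3.5), (12,G3,3.5), (15,G1,6), (15,G3,6), (15,G4,6), (20,G1,8.5), (20,G2,8.5), (21,G1,10.5), (21,G4,10.5), (22,G4,12), (23,G1,13), (26,G3,14.5), (26,G4,14.5)
Step 2: Sum ranks within each group.
R_1 = 39 (n_1 = 5)
R_2 = 14 (n_2 = 3)
R_3 = 24 (n_3 = 3)
R_4 = 43 (n_4 = 4)
Step 3: H = 12/(N(N+1)) * sum(R_i^2/n_i) - 3(N+1)
     = 12/(15*16) * (39^2/5 + 14^2/3 + 24^2/3 + 43^2/4) - 3*16
     = 0.050000 * 1023.78 - 48
     = 3.189167.
Step 4: Ties present; correction factor C = 1 - 48/(15^3 - 15) = 0.985714. Corrected H = 3.189167 / 0.985714 = 3.235386.
Step 5: Under H0, H ~ chi^2(3); p-value = 0.356737.
Step 6: alpha = 0.05. fail to reject H0.

H = 3.2354, df = 3, p = 0.356737, fail to reject H0.


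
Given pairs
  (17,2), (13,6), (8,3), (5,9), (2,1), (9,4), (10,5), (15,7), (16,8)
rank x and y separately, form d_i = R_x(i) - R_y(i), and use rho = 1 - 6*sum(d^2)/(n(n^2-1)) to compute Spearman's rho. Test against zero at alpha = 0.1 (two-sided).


Step 1: Rank x and y separately (midranks; no ties here).
rank(x): 17->9, 13->6, 8->3, 5->2, 2->1, 9->4, 10->5, 15->7, 16->8
rank(y): 2->2, 6->6, 3->3, 9->9, 1->1, 4->4, 5->5, 7->7, 8->8
Step 2: d_i = R_x(i) - R_y(i); compute d_i^2.
  (9-2)^2=49, (6-6)^2=0, (3-3)^2=0, (2-9)^2=49, (1-1)^2=0, (4-4)^2=0, (5-5)^2=0, (7-7)^2=0, (8-8)^2=0
sum(d^2) = 98.
Step 3: rho = 1 - 6*98 / (9*(9^2 - 1)) = 1 - 588/720 = 0.183333.
Step 4: Under H0, t = rho * sqrt((n-2)/(1-rho^2)) = 0.4934 ~ t(7).
Step 5: Two-sided p-value from the t-distribution with 7 df = 0.636820.
Step 6: alpha = 0.1. fail to reject H0.

rho = 0.1833, p = 0.636820, fail to reject H0 at alpha = 0.1.


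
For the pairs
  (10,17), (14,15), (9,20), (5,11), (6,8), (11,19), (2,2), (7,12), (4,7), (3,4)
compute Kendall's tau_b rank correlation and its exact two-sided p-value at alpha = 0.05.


Step 1: Enumerate the 45 unordered pairs (i,j) with i<j and classify each by sign(x_j-x_i) * sign(y_j-y_i).
  (1,2):dx=+4,dy=-2->D; (1,3):dx=-1,dy=+3->D; (1,4):dx=-5,dy=-6->C; (1,5):dx=-4,dy=-9->C
  (1,6):dx=+1,dy=+2->C; (1,7):dx=-8,dy=-15->C; (1,8):dx=-3,dy=-5->C; (1,9):dx=-6,dy=-10->C
  (1,10):dx=-7,dy=-13->C; (2,3):dx=-5,dy=+5->D; (2,4):dx=-9,dy=-4->C; (2,5):dx=-8,dy=-7->C
  (2,6):dx=-3,dy=+4->D; (2,7):dx=-12,dy=-13->C; (2,8):dx=-7,dy=-3->C; (2,9):dx=-10,dy=-8->C
  (2,10):dx=-11,dy=-11->C; (3,4):dx=-4,dy=-9->C; (3,5):dx=-3,dy=-12->C; (3,6):dx=+2,dy=-1->D
  (3,7):dx=-7,dy=-18->C; (3,8):dx=-2,dy=-8->C; (3,9):dx=-5,dy=-13->C; (3,10):dx=-6,dy=-16->C
  (4,5):dx=+1,dy=-3->D; (4,6):dx=+6,dy=+8->C; (4,7):dx=-3,dy=-9->C; (4,8):dx=+2,dy=+1->C
  (4,9):dx=-1,dy=-4->C; (4,10):dx=-2,dy=-7->C; (5,6):dx=+5,dy=+11->C; (5,7):dx=-4,dy=-6->C
  (5,8):dx=+1,dy=+4->C; (5,9):dx=-2,dy=-1->C; (5,10):dx=-3,dy=-4->C; (6,7):dx=-9,dy=-17->C
  (6,8):dx=-4,dy=-7->C; (6,9):dx=-7,dy=-12->C; (6,10):dx=-8,dy=-15->C; (7,8):dx=+5,dy=+10->C
  (7,9):dx=+2,dy=+5->C; (7,10):dx=+1,dy=+2->C; (8,9):dx=-3,dy=-5->C; (8,10):dx=-4,dy=-8->C
  (9,10):dx=-1,dy=-3->C
Step 2: C = 39, D = 6, total pairs = 45.
Step 3: tau = (C - D)/(n(n-1)/2) = (39 - 6)/45 = 0.733333.
Step 4: Exact two-sided p-value (enumerate n! = 3628800 permutations of y under H0): p = 0.002213.
Step 5: alpha = 0.05. reject H0.

tau_b = 0.7333 (C=39, D=6), p = 0.002213, reject H0.


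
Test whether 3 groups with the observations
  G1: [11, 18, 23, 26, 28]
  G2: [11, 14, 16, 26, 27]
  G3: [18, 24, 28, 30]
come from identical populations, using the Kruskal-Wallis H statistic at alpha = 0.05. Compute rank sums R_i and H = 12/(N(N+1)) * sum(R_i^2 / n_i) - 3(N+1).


Step 1: Combine all N = 14 observations and assign midranks.
sorted (value, group, rank): (11,G1,1.5), (11,G2,1.5), (14,G2,3), (16,G2,4), (18,G1,5.5), (18,G3,5.5), (23,G1,7), (24,G3,8), (26,G1,9.5), (26,G2,9.5), (27,G2,11), (28,G1,12.5), (28,G3,12.5), (30,G3,14)
Step 2: Sum ranks within each group.
R_1 = 36 (n_1 = 5)
R_2 = 29 (n_2 = 5)
R_3 = 40 (n_3 = 4)
Step 3: H = 12/(N(N+1)) * sum(R_i^2/n_i) - 3(N+1)
     = 12/(14*15) * (36^2/5 + 29^2/5 + 40^2/4) - 3*15
     = 0.057143 * 827.4 - 45
     = 2.280000.
Step 4: Ties present; correction factor C = 1 - 24/(14^3 - 14) = 0.991209. Corrected H = 2.280000 / 0.991209 = 2.300222.
Step 5: Under H0, H ~ chi^2(2); p-value = 0.316602.
Step 6: alpha = 0.05. fail to reject H0.

H = 2.3002, df = 2, p = 0.316602, fail to reject H0.


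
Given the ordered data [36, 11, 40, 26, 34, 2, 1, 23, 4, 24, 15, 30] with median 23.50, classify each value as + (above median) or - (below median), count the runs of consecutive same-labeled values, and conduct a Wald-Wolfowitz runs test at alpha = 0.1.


Step 1: Compute median = 23.50; label A = above, B = below.
Labels in order: ABAAABBBBABA  (n_A = 6, n_B = 6)
Step 2: Count runs R = 7.
Step 3: Under H0 (random ordering), E[R] = 2*n_A*n_B/(n_A+n_B) + 1 = 2*6*6/12 + 1 = 7.0000.
        Var[R] = 2*n_A*n_B*(2*n_A*n_B - n_A - n_B) / ((n_A+n_B)^2 * (n_A+n_B-1)) = 4320/1584 = 2.7273.
        SD[R] = 1.6514.
Step 4: R = E[R], so z = 0 with no continuity correction.
Step 5: Two-sided p-value via normal approximation = 2*(1 - Phi(|z|)) = 1.000000.
Step 6: alpha = 0.1. fail to reject H0.

R = 7, z = 0.0000, p = 1.000000, fail to reject H0.


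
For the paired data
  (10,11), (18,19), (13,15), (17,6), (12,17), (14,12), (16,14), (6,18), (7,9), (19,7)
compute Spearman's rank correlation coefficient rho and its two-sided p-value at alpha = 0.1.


Step 1: Rank x and y separately (midranks; no ties here).
rank(x): 10->3, 18->9, 13->5, 17->8, 12->4, 14->6, 16->7, 6->1, 7->2, 19->10
rank(y): 11->4, 19->10, 15->7, 6->1, 17->8, 12->5, 14->6, 18->9, 9->3, 7->2
Step 2: d_i = R_x(i) - R_y(i); compute d_i^2.
  (3-4)^2=1, (9-10)^2=1, (5-7)^2=4, (8-1)^2=49, (4-8)^2=16, (6-5)^2=1, (7-6)^2=1, (1-9)^2=64, (2-3)^2=1, (10-2)^2=64
sum(d^2) = 202.
Step 3: rho = 1 - 6*202 / (10*(10^2 - 1)) = 1 - 1212/990 = -0.224242.
Step 4: Under H0, t = rho * sqrt((n-2)/(1-rho^2)) = -0.6508 ~ t(8).
Step 5: Two-sided p-value from the t-distribution with 8 df = 0.533401.
Step 6: alpha = 0.1. fail to reject H0.

rho = -0.2242, p = 0.533401, fail to reject H0 at alpha = 0.1.


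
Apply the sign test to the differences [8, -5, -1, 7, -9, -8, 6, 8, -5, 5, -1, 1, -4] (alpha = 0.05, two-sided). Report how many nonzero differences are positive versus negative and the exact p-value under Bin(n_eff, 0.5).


Step 1: Discard zero differences. Original n = 13; n_eff = number of nonzero differences = 13.
Nonzero differences (with sign): +8, -5, -1, +7, -9, -8, +6, +8, -5, +5, -1, +1, -4
Step 2: Count signs: positive = 6, negative = 7.
Step 3: Under H0: P(positive) = 0.5, so the number of positives S ~ Bin(13, 0.5).
Step 4: Two-sided exact p-value = sum of Bin(13,0.5) probabilities at or below the observed probability = 1.000000.
Step 5: alpha = 0.05. fail to reject H0.

n_eff = 13, pos = 6, neg = 7, p = 1.000000, fail to reject H0.


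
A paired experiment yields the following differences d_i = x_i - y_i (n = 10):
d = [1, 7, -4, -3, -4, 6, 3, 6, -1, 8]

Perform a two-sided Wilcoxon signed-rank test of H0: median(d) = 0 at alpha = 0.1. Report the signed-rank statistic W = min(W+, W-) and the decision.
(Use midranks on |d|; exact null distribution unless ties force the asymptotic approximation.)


Step 1: Drop any zero differences (none here) and take |d_i|.
|d| = [1, 7, 4, 3, 4, 6, 3, 6, 1, 8]
Step 2: Midrank |d_i| (ties get averaged ranks).
ranks: |1|->1.5, |7|->9, |4|->5.5, |3|->3.5, |4|->5.5, |6|->7.5, |3|->3.5, |6|->7.5, |1|->1.5, |8|->10
Step 3: Attach original signs; sum ranks with positive sign and with negative sign.
W+ = 1.5 + 9 + 7.5 + 3.5 + 7.5 + 10 = 39
W- = 5.5 + 3.5 + 5.5 + 1.5 = 16
(Check: W+ + W- = 55 should equal n(n+1)/2 = 55.)
Step 4: Test statistic W = min(W+, W-) = 16.
Step 5: Ties in |d|, so use the tie-corrected normal approximation.
        E[W] = n(n+1)/4 = 10*11/4 = 27.5.
        Tie groups: |d|=1 (t=2), |d|=3 (t=2), |d|=4 (t=2), |d|=6 (t=2); sum(t^3 - t) = 24.
        Var[W] = n(n+1)(2n+1)/24 - sum(t^3-t)/48 = 2310/24 - 24/48 = 95.75.
        z = (W - E[W]) / sqrt(Var[W]) = (16 - 27.5) / 9.7852 = -1.1752.
        Two-sided p = 2*Phi(z) = 0.239897.
Step 6: alpha = 0.1. fail to reject H0.

W+ = 39, W- = 16, W = min = 16, p = 0.239897, fail to reject H0.


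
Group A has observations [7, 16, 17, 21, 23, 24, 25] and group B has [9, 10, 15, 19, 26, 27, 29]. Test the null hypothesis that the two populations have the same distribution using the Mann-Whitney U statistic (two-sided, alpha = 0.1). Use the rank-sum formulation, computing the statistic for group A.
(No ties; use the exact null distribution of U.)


Step 1: Combine and sort all 14 observations; assign midranks.
sorted (value, group): (7,X), (9,Y), (10,Y), (15,Y), (16,X), (17,X), (19,Y), (21,X), (23,X), (24,X), (25,X), (26,Y), (27,Y), (29,Y)
ranks: 7->1, 9->2, 10->3, 15->4, 16->5, 17->6, 19->7, 21->8, 23->9, 24->10, 25->11, 26->12, 27->13, 29->14
Step 2: Rank sum for X: R1 = 1 + 5 + 6 + 8 + 9 + 10 + 11 = 50.
Step 3: U_X = R1 - n1(n1+1)/2 = 50 - 7*8/2 = 50 - 28 = 22.
       U_Y = n1*n2 - U_X = 49 - 22 = 27.
Step 4: No ties, so the exact null distribution of U (based on enumerating the C(14,7) = 3432 equally likely rank assignments) gives the two-sided p-value.
Step 5: p-value = 0.804779; compare to alpha = 0.1. fail to reject H0.

U_X = 22, p = 0.804779, fail to reject H0 at alpha = 0.1.


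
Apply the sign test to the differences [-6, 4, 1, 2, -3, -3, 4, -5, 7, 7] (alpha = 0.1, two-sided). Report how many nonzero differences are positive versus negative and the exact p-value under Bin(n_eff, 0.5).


Step 1: Discard zero differences. Original n = 10; n_eff = number of nonzero differences = 10.
Nonzero differences (with sign): -6, +4, +1, +2, -3, -3, +4, -5, +7, +7
Step 2: Count signs: positive = 6, negative = 4.
Step 3: Under H0: P(positive) = 0.5, so the number of positives S ~ Bin(10, 0.5).
Step 4: Two-sided exact p-value = sum of Bin(10,0.5) probabilities at or below the observed probability = 0.753906.
Step 5: alpha = 0.1. fail to reject H0.

n_eff = 10, pos = 6, neg = 4, p = 0.753906, fail to reject H0.


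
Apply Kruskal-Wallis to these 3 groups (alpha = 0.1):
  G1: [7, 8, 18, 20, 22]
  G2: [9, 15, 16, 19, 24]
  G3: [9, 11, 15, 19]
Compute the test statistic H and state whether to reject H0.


Step 1: Combine all N = 14 observations and assign midranks.
sorted (value, group, rank): (7,G1,1), (8,G1,2), (9,G2,3.5), (9,G3,3.5), (11,G3,5), (15,G2,6.5), (15,G3,6.5), (16,G2,8), (18,G1,9), (19,G2,10.5), (19,G3,10.5), (20,G1,12), (22,G1,13), (24,G2,14)
Step 2: Sum ranks within each group.
R_1 = 37 (n_1 = 5)
R_2 = 42.5 (n_2 = 5)
R_3 = 25.5 (n_3 = 4)
Step 3: H = 12/(N(N+1)) * sum(R_i^2/n_i) - 3(N+1)
     = 12/(14*15) * (37^2/5 + 42.5^2/5 + 25.5^2/4) - 3*15
     = 0.057143 * 797.612 - 45
     = 0.577857.
Step 4: Ties present; correction factor C = 1 - 18/(14^3 - 14) = 0.993407. Corrected H = 0.577857 / 0.993407 = 0.581692.
Step 5: Under H0, H ~ chi^2(2); p-value = 0.747631.
Step 6: alpha = 0.1. fail to reject H0.

H = 0.5817, df = 2, p = 0.747631, fail to reject H0.


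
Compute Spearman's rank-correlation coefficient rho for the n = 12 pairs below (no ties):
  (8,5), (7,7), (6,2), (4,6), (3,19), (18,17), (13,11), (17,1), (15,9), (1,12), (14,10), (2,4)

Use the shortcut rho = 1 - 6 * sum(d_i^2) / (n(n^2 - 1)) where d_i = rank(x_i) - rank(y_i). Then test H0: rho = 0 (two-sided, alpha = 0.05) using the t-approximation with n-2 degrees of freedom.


Step 1: Rank x and y separately (midranks; no ties here).
rank(x): 8->7, 7->6, 6->5, 4->4, 3->3, 18->12, 13->8, 17->11, 15->10, 1->1, 14->9, 2->2
rank(y): 5->4, 7->6, 2->2, 6->5, 19->12, 17->11, 11->9, 1->1, 9->7, 12->10, 10->8, 4->3
Step 2: d_i = R_x(i) - R_y(i); compute d_i^2.
  (7-4)^2=9, (6-6)^2=0, (5-2)^2=9, (4-5)^2=1, (3-12)^2=81, (12-11)^2=1, (8-9)^2=1, (11-1)^2=100, (10-7)^2=9, (1-10)^2=81, (9-8)^2=1, (2-3)^2=1
sum(d^2) = 294.
Step 3: rho = 1 - 6*294 / (12*(12^2 - 1)) = 1 - 1764/1716 = -0.027972.
Step 4: Under H0, t = rho * sqrt((n-2)/(1-rho^2)) = -0.0885 ~ t(10).
Step 5: Two-sided p-value from the t-distribution with 10 df = 0.931234.
Step 6: alpha = 0.05. fail to reject H0.

rho = -0.0280, p = 0.931234, fail to reject H0 at alpha = 0.05.


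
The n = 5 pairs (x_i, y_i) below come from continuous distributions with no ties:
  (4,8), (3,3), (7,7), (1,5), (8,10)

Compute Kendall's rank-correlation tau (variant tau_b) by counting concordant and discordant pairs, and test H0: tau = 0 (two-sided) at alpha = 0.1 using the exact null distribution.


Step 1: Enumerate the 10 unordered pairs (i,j) with i<j and classify each by sign(x_j-x_i) * sign(y_j-y_i).
  (1,2):dx=-1,dy=-5->C; (1,3):dx=+3,dy=-1->D; (1,4):dx=-3,dy=-3->C; (1,5):dx=+4,dy=+2->C
  (2,3):dx=+4,dy=+4->C; (2,4):dx=-2,dy=+2->D; (2,5):dx=+5,dy=+7->C; (3,4):dx=-6,dy=-2->C
  (3,5):dx=+1,dy=+3->C; (4,5):dx=+7,dy=+5->C
Step 2: C = 8, D = 2, total pairs = 10.
Step 3: tau = (C - D)/(n(n-1)/2) = (8 - 2)/10 = 0.600000.
Step 4: Exact two-sided p-value (enumerate n! = 120 permutations of y under H0): p = 0.233333.
Step 5: alpha = 0.1. fail to reject H0.

tau_b = 0.6000 (C=8, D=2), p = 0.233333, fail to reject H0.


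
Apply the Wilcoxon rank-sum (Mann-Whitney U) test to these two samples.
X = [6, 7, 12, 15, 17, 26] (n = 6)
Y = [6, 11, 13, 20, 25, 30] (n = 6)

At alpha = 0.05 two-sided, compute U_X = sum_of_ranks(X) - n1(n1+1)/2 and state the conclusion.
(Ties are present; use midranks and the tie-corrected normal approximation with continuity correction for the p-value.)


Step 1: Combine and sort all 12 observations; assign midranks.
sorted (value, group): (6,X), (6,Y), (7,X), (11,Y), (12,X), (13,Y), (15,X), (17,X), (20,Y), (25,Y), (26,X), (30,Y)
ranks: 6->1.5, 6->1.5, 7->3, 11->4, 12->5, 13->6, 15->7, 17->8, 20->9, 25->10, 26->11, 30->12
Step 2: Rank sum for X: R1 = 1.5 + 3 + 5 + 7 + 8 + 11 = 35.5.
Step 3: U_X = R1 - n1(n1+1)/2 = 35.5 - 6*7/2 = 35.5 - 21 = 14.5.
       U_Y = n1*n2 - U_X = 36 - 14.5 = 21.5.
Step 4: Ties are present, so use the tie-corrected normal approximation (with continuity correction) for the p-value.
Step 5: p-value = 0.630356; compare to alpha = 0.05. fail to reject H0.

U_X = 14.5, p = 0.630356, fail to reject H0 at alpha = 0.05.


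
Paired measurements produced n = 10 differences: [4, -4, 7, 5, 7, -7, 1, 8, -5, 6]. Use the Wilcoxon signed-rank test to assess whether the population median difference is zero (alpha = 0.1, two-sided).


Step 1: Drop any zero differences (none here) and take |d_i|.
|d| = [4, 4, 7, 5, 7, 7, 1, 8, 5, 6]
Step 2: Midrank |d_i| (ties get averaged ranks).
ranks: |4|->2.5, |4|->2.5, |7|->8, |5|->4.5, |7|->8, |7|->8, |1|->1, |8|->10, |5|->4.5, |6|->6
Step 3: Attach original signs; sum ranks with positive sign and with negative sign.
W+ = 2.5 + 8 + 4.5 + 8 + 1 + 10 + 6 = 40
W- = 2.5 + 8 + 4.5 = 15
(Check: W+ + W- = 55 should equal n(n+1)/2 = 55.)
Step 4: Test statistic W = min(W+, W-) = 15.
Step 5: Ties in |d|, so use the tie-corrected normal approximation.
        E[W] = n(n+1)/4 = 10*11/4 = 27.5.
        Tie groups: |d|=4 (t=2), |d|=5 (t=2), |d|=7 (t=3); sum(t^3 - t) = 36.
        Var[W] = n(n+1)(2n+1)/24 - sum(t^3-t)/48 = 2310/24 - 36/48 = 95.5.
        z = (W - E[W]) / sqrt(Var[W]) = (15 - 27.5) / 9.7724 = -1.2791.
        Two-sided p = 2*Phi(z) = 0.200858.
Step 6: alpha = 0.1. fail to reject H0.

W+ = 40, W- = 15, W = min = 15, p = 0.200858, fail to reject H0.


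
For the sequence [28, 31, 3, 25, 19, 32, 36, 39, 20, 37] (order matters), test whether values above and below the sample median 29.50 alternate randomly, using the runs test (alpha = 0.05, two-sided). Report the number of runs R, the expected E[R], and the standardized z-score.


Step 1: Compute median = 29.50; label A = above, B = below.
Labels in order: BABBBAAABA  (n_A = 5, n_B = 5)
Step 2: Count runs R = 6.
Step 3: Under H0 (random ordering), E[R] = 2*n_A*n_B/(n_A+n_B) + 1 = 2*5*5/10 + 1 = 6.0000.
        Var[R] = 2*n_A*n_B*(2*n_A*n_B - n_A - n_B) / ((n_A+n_B)^2 * (n_A+n_B-1)) = 2000/900 = 2.2222.
        SD[R] = 1.4907.
Step 4: R = E[R], so z = 0 with no continuity correction.
Step 5: Two-sided p-value via normal approximation = 2*(1 - Phi(|z|)) = 1.000000.
Step 6: alpha = 0.05. fail to reject H0.

R = 6, z = 0.0000, p = 1.000000, fail to reject H0.


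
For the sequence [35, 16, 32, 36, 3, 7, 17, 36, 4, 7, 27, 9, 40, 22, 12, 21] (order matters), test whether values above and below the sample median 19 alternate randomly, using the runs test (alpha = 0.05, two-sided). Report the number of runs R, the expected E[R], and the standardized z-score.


Step 1: Compute median = 19; label A = above, B = below.
Labels in order: ABAABBBABBABAABA  (n_A = 8, n_B = 8)
Step 2: Count runs R = 11.
Step 3: Under H0 (random ordering), E[R] = 2*n_A*n_B/(n_A+n_B) + 1 = 2*8*8/16 + 1 = 9.0000.
        Var[R] = 2*n_A*n_B*(2*n_A*n_B - n_A - n_B) / ((n_A+n_B)^2 * (n_A+n_B-1)) = 14336/3840 = 3.7333.
        SD[R] = 1.9322.
Step 4: Continuity-corrected z = (R - 0.5 - E[R]) / SD[R] = (11 - 0.5 - 9.0000) / 1.9322 = 0.7763.
Step 5: Two-sided p-value via normal approximation = 2*(1 - Phi(|z|)) = 0.437558.
Step 6: alpha = 0.05. fail to reject H0.

R = 11, z = 0.7763, p = 0.437558, fail to reject H0.


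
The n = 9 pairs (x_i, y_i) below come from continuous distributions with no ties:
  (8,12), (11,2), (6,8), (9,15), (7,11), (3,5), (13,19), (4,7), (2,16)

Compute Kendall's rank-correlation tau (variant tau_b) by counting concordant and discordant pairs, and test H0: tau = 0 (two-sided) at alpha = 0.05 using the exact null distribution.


Step 1: Enumerate the 36 unordered pairs (i,j) with i<j and classify each by sign(x_j-x_i) * sign(y_j-y_i).
  (1,2):dx=+3,dy=-10->D; (1,3):dx=-2,dy=-4->C; (1,4):dx=+1,dy=+3->C; (1,5):dx=-1,dy=-1->C
  (1,6):dx=-5,dy=-7->C; (1,7):dx=+5,dy=+7->C; (1,8):dx=-4,dy=-5->C; (1,9):dx=-6,dy=+4->D
  (2,3):dx=-5,dy=+6->D; (2,4):dx=-2,dy=+13->D; (2,5):dx=-4,dy=+9->D; (2,6):dx=-8,dy=+3->D
  (2,7):dx=+2,dy=+17->C; (2,8):dx=-7,dy=+5->D; (2,9):dx=-9,dy=+14->D; (3,4):dx=+3,dy=+7->C
  (3,5):dx=+1,dy=+3->C; (3,6):dx=-3,dy=-3->C; (3,7):dx=+7,dy=+11->C; (3,8):dx=-2,dy=-1->C
  (3,9):dx=-4,dy=+8->D; (4,5):dx=-2,dy=-4->C; (4,6):dx=-6,dy=-10->C; (4,7):dx=+4,dy=+4->C
  (4,8):dx=-5,dy=-8->C; (4,9):dx=-7,dy=+1->D; (5,6):dx=-4,dy=-6->C; (5,7):dx=+6,dy=+8->C
  (5,8):dx=-3,dy=-4->C; (5,9):dx=-5,dy=+5->D; (6,7):dx=+10,dy=+14->C; (6,8):dx=+1,dy=+2->C
  (6,9):dx=-1,dy=+11->D; (7,8):dx=-9,dy=-12->C; (7,9):dx=-11,dy=-3->C; (8,9):dx=-2,dy=+9->D
Step 2: C = 23, D = 13, total pairs = 36.
Step 3: tau = (C - D)/(n(n-1)/2) = (23 - 13)/36 = 0.277778.
Step 4: Exact two-sided p-value (enumerate n! = 362880 permutations of y under H0): p = 0.358488.
Step 5: alpha = 0.05. fail to reject H0.

tau_b = 0.2778 (C=23, D=13), p = 0.358488, fail to reject H0.


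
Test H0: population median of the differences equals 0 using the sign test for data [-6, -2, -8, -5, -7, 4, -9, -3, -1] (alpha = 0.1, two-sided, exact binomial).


Step 1: Discard zero differences. Original n = 9; n_eff = number of nonzero differences = 9.
Nonzero differences (with sign): -6, -2, -8, -5, -7, +4, -9, -3, -1
Step 2: Count signs: positive = 1, negative = 8.
Step 3: Under H0: P(positive) = 0.5, so the number of positives S ~ Bin(9, 0.5).
Step 4: Two-sided exact p-value = sum of Bin(9,0.5) probabilities at or below the observed probability = 0.039062.
Step 5: alpha = 0.1. reject H0.

n_eff = 9, pos = 1, neg = 8, p = 0.039062, reject H0.


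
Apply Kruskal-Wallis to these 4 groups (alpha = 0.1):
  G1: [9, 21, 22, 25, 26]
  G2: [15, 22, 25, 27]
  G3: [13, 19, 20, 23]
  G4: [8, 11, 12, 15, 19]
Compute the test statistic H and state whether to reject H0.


Step 1: Combine all N = 18 observations and assign midranks.
sorted (value, group, rank): (8,G4,1), (9,G1,2), (11,G4,3), (12,G4,4), (13,G3,5), (15,G2,6.5), (15,G4,6.5), (19,G3,8.5), (19,G4,8.5), (20,G3,10), (21,G1,11), (22,G1,12.5), (22,G2,12.5), (23,G3,14), (25,G1,15.5), (25,G2,15.5), (26,G1,17), (27,G2,18)
Step 2: Sum ranks within each group.
R_1 = 58 (n_1 = 5)
R_2 = 52.5 (n_2 = 4)
R_3 = 37.5 (n_3 = 4)
R_4 = 23 (n_4 = 5)
Step 3: H = 12/(N(N+1)) * sum(R_i^2/n_i) - 3(N+1)
     = 12/(18*19) * (58^2/5 + 52.5^2/4 + 37.5^2/4 + 23^2/5) - 3*19
     = 0.035088 * 1819.22 - 57
     = 6.832456.
Step 4: Ties present; correction factor C = 1 - 24/(18^3 - 18) = 0.995872. Corrected H = 6.832456 / 0.995872 = 6.860777.
Step 5: Under H0, H ~ chi^2(3); p-value = 0.076470.
Step 6: alpha = 0.1. reject H0.

H = 6.8608, df = 3, p = 0.076470, reject H0.


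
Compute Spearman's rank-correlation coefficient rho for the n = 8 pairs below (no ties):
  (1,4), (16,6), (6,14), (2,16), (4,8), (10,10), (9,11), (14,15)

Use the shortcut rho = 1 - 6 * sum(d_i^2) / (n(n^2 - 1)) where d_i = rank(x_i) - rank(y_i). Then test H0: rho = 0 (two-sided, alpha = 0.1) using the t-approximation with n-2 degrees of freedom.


Step 1: Rank x and y separately (midranks; no ties here).
rank(x): 1->1, 16->8, 6->4, 2->2, 4->3, 10->6, 9->5, 14->7
rank(y): 4->1, 6->2, 14->6, 16->8, 8->3, 10->4, 11->5, 15->7
Step 2: d_i = R_x(i) - R_y(i); compute d_i^2.
  (1-1)^2=0, (8-2)^2=36, (4-6)^2=4, (2-8)^2=36, (3-3)^2=0, (6-4)^2=4, (5-5)^2=0, (7-7)^2=0
sum(d^2) = 80.
Step 3: rho = 1 - 6*80 / (8*(8^2 - 1)) = 1 - 480/504 = 0.047619.
Step 4: Under H0, t = rho * sqrt((n-2)/(1-rho^2)) = 0.1168 ~ t(6).
Step 5: Two-sided p-value from the t-distribution with 6 df = 0.910849.
Step 6: alpha = 0.1. fail to reject H0.

rho = 0.0476, p = 0.910849, fail to reject H0 at alpha = 0.1.


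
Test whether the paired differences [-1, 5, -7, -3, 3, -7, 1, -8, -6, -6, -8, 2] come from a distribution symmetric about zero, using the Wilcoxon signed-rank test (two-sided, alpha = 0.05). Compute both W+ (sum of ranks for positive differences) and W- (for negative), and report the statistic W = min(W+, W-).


Step 1: Drop any zero differences (none here) and take |d_i|.
|d| = [1, 5, 7, 3, 3, 7, 1, 8, 6, 6, 8, 2]
Step 2: Midrank |d_i| (ties get averaged ranks).
ranks: |1|->1.5, |5|->6, |7|->9.5, |3|->4.5, |3|->4.5, |7|->9.5, |1|->1.5, |8|->11.5, |6|->7.5, |6|->7.5, |8|->11.5, |2|->3
Step 3: Attach original signs; sum ranks with positive sign and with negative sign.
W+ = 6 + 4.5 + 1.5 + 3 = 15
W- = 1.5 + 9.5 + 4.5 + 9.5 + 11.5 + 7.5 + 7.5 + 11.5 = 63
(Check: W+ + W- = 78 should equal n(n+1)/2 = 78.)
Step 4: Test statistic W = min(W+, W-) = 15.
Step 5: Ties in |d|, so use the tie-corrected normal approximation.
        E[W] = n(n+1)/4 = 12*13/4 = 39.
        Tie groups: |d|=1 (t=2), |d|=3 (t=2), |d|=6 (t=2), |d|=7 (t=2), |d|=8 (t=2); sum(t^3 - t) = 30.
        Var[W] = n(n+1)(2n+1)/24 - sum(t^3-t)/48 = 3900/24 - 30/48 = 161.875.
        z = (W - E[W]) / sqrt(Var[W]) = (15 - 39) / 12.7230 = -1.8863.
        Two-sided p = 2*Phi(z) = 0.059248.
Step 6: alpha = 0.05. fail to reject H0.

W+ = 15, W- = 63, W = min = 15, p = 0.059248, fail to reject H0.


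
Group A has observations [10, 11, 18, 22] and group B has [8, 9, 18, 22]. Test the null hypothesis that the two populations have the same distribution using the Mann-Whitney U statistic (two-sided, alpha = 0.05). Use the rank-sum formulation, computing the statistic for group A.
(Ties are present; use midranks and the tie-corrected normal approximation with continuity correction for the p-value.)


Step 1: Combine and sort all 8 observations; assign midranks.
sorted (value, group): (8,Y), (9,Y), (10,X), (11,X), (18,X), (18,Y), (22,X), (22,Y)
ranks: 8->1, 9->2, 10->3, 11->4, 18->5.5, 18->5.5, 22->7.5, 22->7.5
Step 2: Rank sum for X: R1 = 3 + 4 + 5.5 + 7.5 = 20.
Step 3: U_X = R1 - n1(n1+1)/2 = 20 - 4*5/2 = 20 - 10 = 10.
       U_Y = n1*n2 - U_X = 16 - 10 = 6.
Step 4: Ties are present, so use the tie-corrected normal approximation (with continuity correction) for the p-value.
Step 5: p-value = 0.661197; compare to alpha = 0.05. fail to reject H0.

U_X = 10, p = 0.661197, fail to reject H0 at alpha = 0.05.


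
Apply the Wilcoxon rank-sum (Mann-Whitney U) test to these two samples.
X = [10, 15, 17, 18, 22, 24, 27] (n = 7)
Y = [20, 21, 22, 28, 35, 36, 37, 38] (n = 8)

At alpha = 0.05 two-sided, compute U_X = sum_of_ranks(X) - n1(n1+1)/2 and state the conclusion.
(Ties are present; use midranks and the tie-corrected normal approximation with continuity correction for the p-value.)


Step 1: Combine and sort all 15 observations; assign midranks.
sorted (value, group): (10,X), (15,X), (17,X), (18,X), (20,Y), (21,Y), (22,X), (22,Y), (24,X), (27,X), (28,Y), (35,Y), (36,Y), (37,Y), (38,Y)
ranks: 10->1, 15->2, 17->3, 18->4, 20->5, 21->6, 22->7.5, 22->7.5, 24->9, 27->10, 28->11, 35->12, 36->13, 37->14, 38->15
Step 2: Rank sum for X: R1 = 1 + 2 + 3 + 4 + 7.5 + 9 + 10 = 36.5.
Step 3: U_X = R1 - n1(n1+1)/2 = 36.5 - 7*8/2 = 36.5 - 28 = 8.5.
       U_Y = n1*n2 - U_X = 56 - 8.5 = 47.5.
Step 4: Ties are present, so use the tie-corrected normal approximation (with continuity correction) for the p-value.
Step 5: p-value = 0.027751; compare to alpha = 0.05. reject H0.

U_X = 8.5, p = 0.027751, reject H0 at alpha = 0.05.


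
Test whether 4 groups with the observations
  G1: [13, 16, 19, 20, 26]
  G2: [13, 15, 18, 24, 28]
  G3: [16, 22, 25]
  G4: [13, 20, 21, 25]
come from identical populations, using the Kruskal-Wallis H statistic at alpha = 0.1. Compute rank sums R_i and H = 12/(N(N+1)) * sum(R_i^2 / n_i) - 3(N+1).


Step 1: Combine all N = 17 observations and assign midranks.
sorted (value, group, rank): (13,G1,2), (13,G2,2), (13,G4,2), (15,G2,4), (16,G1,5.5), (16,G3,5.5), (18,G2,7), (19,G1,8), (20,G1,9.5), (20,G4,9.5), (21,G4,11), (22,G3,12), (24,G2,13), (25,G3,14.5), (25,G4,14.5), (26,G1,16), (28,G2,17)
Step 2: Sum ranks within each group.
R_1 = 41 (n_1 = 5)
R_2 = 43 (n_2 = 5)
R_3 = 32 (n_3 = 3)
R_4 = 37 (n_4 = 4)
Step 3: H = 12/(N(N+1)) * sum(R_i^2/n_i) - 3(N+1)
     = 12/(17*18) * (41^2/5 + 43^2/5 + 32^2/3 + 37^2/4) - 3*18
     = 0.039216 * 1389.58 - 54
     = 0.493464.
Step 4: Ties present; correction factor C = 1 - 42/(17^3 - 17) = 0.991422. Corrected H = 0.493464 / 0.991422 = 0.497734.
Step 5: Under H0, H ~ chi^2(3); p-value = 0.919389.
Step 6: alpha = 0.1. fail to reject H0.

H = 0.4977, df = 3, p = 0.919389, fail to reject H0.


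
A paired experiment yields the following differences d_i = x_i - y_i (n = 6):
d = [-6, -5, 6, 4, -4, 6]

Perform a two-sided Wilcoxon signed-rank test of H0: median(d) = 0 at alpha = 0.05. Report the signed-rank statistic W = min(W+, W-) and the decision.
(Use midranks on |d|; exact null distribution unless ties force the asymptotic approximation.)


Step 1: Drop any zero differences (none here) and take |d_i|.
|d| = [6, 5, 6, 4, 4, 6]
Step 2: Midrank |d_i| (ties get averaged ranks).
ranks: |6|->5, |5|->3, |6|->5, |4|->1.5, |4|->1.5, |6|->5
Step 3: Attach original signs; sum ranks with positive sign and with negative sign.
W+ = 5 + 1.5 + 5 = 11.5
W- = 5 + 3 + 1.5 = 9.5
(Check: W+ + W- = 21 should equal n(n+1)/2 = 21.)
Step 4: Test statistic W = min(W+, W-) = 9.5.
Step 5: Ties in |d|, so use the tie-corrected normal approximation.
        E[W] = n(n+1)/4 = 6*7/4 = 10.5.
        Tie groups: |d|=4 (t=2), |d|=6 (t=3); sum(t^3 - t) = 30.
        Var[W] = n(n+1)(2n+1)/24 - sum(t^3-t)/48 = 546/24 - 30/48 = 22.125.
        z = (W - E[W]) / sqrt(Var[W]) = (9.5 - 10.5) / 4.7037 = -0.2126.
        Two-sided p = 2*Phi(z) = 0.831641.
Step 6: alpha = 0.05. fail to reject H0.

W+ = 11.5, W- = 9.5, W = min = 9.5, p = 0.831641, fail to reject H0.


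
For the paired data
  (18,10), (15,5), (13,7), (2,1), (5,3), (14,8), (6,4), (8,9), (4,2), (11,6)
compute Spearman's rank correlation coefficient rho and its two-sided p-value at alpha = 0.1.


Step 1: Rank x and y separately (midranks; no ties here).
rank(x): 18->10, 15->9, 13->7, 2->1, 5->3, 14->8, 6->4, 8->5, 4->2, 11->6
rank(y): 10->10, 5->5, 7->7, 1->1, 3->3, 8->8, 4->4, 9->9, 2->2, 6->6
Step 2: d_i = R_x(i) - R_y(i); compute d_i^2.
  (10-10)^2=0, (9-5)^2=16, (7-7)^2=0, (1-1)^2=0, (3-3)^2=0, (8-8)^2=0, (4-4)^2=0, (5-9)^2=16, (2-2)^2=0, (6-6)^2=0
sum(d^2) = 32.
Step 3: rho = 1 - 6*32 / (10*(10^2 - 1)) = 1 - 192/990 = 0.806061.
Step 4: Under H0, t = rho * sqrt((n-2)/(1-rho^2)) = 3.8522 ~ t(8).
Step 5: Two-sided p-value from the t-distribution with 8 df = 0.004862.
Step 6: alpha = 0.1. reject H0.

rho = 0.8061, p = 0.004862, reject H0 at alpha = 0.1.


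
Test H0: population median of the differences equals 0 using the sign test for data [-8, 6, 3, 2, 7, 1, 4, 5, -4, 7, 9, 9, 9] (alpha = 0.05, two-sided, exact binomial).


Step 1: Discard zero differences. Original n = 13; n_eff = number of nonzero differences = 13.
Nonzero differences (with sign): -8, +6, +3, +2, +7, +1, +4, +5, -4, +7, +9, +9, +9
Step 2: Count signs: positive = 11, negative = 2.
Step 3: Under H0: P(positive) = 0.5, so the number of positives S ~ Bin(13, 0.5).
Step 4: Two-sided exact p-value = sum of Bin(13,0.5) probabilities at or below the observed probability = 0.022461.
Step 5: alpha = 0.05. reject H0.

n_eff = 13, pos = 11, neg = 2, p = 0.022461, reject H0.


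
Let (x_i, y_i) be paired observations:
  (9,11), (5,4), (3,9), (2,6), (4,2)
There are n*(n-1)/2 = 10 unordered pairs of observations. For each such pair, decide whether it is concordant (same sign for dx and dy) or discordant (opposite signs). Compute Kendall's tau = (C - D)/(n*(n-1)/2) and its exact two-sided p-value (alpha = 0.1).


Step 1: Enumerate the 10 unordered pairs (i,j) with i<j and classify each by sign(x_j-x_i) * sign(y_j-y_i).
  (1,2):dx=-4,dy=-7->C; (1,3):dx=-6,dy=-2->C; (1,4):dx=-7,dy=-5->C; (1,5):dx=-5,dy=-9->C
  (2,3):dx=-2,dy=+5->D; (2,4):dx=-3,dy=+2->D; (2,5):dx=-1,dy=-2->C; (3,4):dx=-1,dy=-3->C
  (3,5):dx=+1,dy=-7->D; (4,5):dx=+2,dy=-4->D
Step 2: C = 6, D = 4, total pairs = 10.
Step 3: tau = (C - D)/(n(n-1)/2) = (6 - 4)/10 = 0.200000.
Step 4: Exact two-sided p-value (enumerate n! = 120 permutations of y under H0): p = 0.816667.
Step 5: alpha = 0.1. fail to reject H0.

tau_b = 0.2000 (C=6, D=4), p = 0.816667, fail to reject H0.


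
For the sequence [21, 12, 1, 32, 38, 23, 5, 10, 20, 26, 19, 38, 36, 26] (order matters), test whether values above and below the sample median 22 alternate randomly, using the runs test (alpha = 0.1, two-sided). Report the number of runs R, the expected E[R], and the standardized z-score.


Step 1: Compute median = 22; label A = above, B = below.
Labels in order: BBBAAABBBABAAA  (n_A = 7, n_B = 7)
Step 2: Count runs R = 6.
Step 3: Under H0 (random ordering), E[R] = 2*n_A*n_B/(n_A+n_B) + 1 = 2*7*7/14 + 1 = 8.0000.
        Var[R] = 2*n_A*n_B*(2*n_A*n_B - n_A - n_B) / ((n_A+n_B)^2 * (n_A+n_B-1)) = 8232/2548 = 3.2308.
        SD[R] = 1.7974.
Step 4: Continuity-corrected z = (R + 0.5 - E[R]) / SD[R] = (6 + 0.5 - 8.0000) / 1.7974 = -0.8345.
Step 5: Two-sided p-value via normal approximation = 2*(1 - Phi(|z|)) = 0.403986.
Step 6: alpha = 0.1. fail to reject H0.

R = 6, z = -0.8345, p = 0.403986, fail to reject H0.


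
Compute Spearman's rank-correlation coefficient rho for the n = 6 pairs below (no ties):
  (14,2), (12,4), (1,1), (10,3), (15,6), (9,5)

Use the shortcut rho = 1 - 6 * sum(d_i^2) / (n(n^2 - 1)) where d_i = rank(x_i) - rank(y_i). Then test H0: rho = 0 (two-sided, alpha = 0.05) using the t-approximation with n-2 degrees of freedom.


Step 1: Rank x and y separately (midranks; no ties here).
rank(x): 14->5, 12->4, 1->1, 10->3, 15->6, 9->2
rank(y): 2->2, 4->4, 1->1, 3->3, 6->6, 5->5
Step 2: d_i = R_x(i) - R_y(i); compute d_i^2.
  (5-2)^2=9, (4-4)^2=0, (1-1)^2=0, (3-3)^2=0, (6-6)^2=0, (2-5)^2=9
sum(d^2) = 18.
Step 3: rho = 1 - 6*18 / (6*(6^2 - 1)) = 1 - 108/210 = 0.485714.
Step 4: Under H0, t = rho * sqrt((n-2)/(1-rho^2)) = 1.1113 ~ t(4).
Step 5: Two-sided p-value from the t-distribution with 4 df = 0.328723.
Step 6: alpha = 0.05. fail to reject H0.

rho = 0.4857, p = 0.328723, fail to reject H0 at alpha = 0.05.


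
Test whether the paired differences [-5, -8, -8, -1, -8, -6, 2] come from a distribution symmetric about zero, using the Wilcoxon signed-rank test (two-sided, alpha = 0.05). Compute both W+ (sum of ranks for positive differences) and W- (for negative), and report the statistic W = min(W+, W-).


Step 1: Drop any zero differences (none here) and take |d_i|.
|d| = [5, 8, 8, 1, 8, 6, 2]
Step 2: Midrank |d_i| (ties get averaged ranks).
ranks: |5|->3, |8|->6, |8|->6, |1|->1, |8|->6, |6|->4, |2|->2
Step 3: Attach original signs; sum ranks with positive sign and with negative sign.
W+ = 2 = 2
W- = 3 + 6 + 6 + 1 + 6 + 4 = 26
(Check: W+ + W- = 28 should equal n(n+1)/2 = 28.)
Step 4: Test statistic W = min(W+, W-) = 2.
Step 5: Ties in |d|, so use the tie-corrected normal approximation.
        E[W] = n(n+1)/4 = 7*8/4 = 14.
        Tie groups: |d|=8 (t=3); sum(t^3 - t) = 24.
        Var[W] = n(n+1)(2n+1)/24 - sum(t^3-t)/48 = 840/24 - 24/48 = 34.5.
        z = (W - E[W]) / sqrt(Var[W]) = (2 - 14) / 5.8737 = -2.0430.
        Two-sided p = 2*Phi(z) = 0.041051.
Step 6: alpha = 0.05. reject H0.

W+ = 2, W- = 26, W = min = 2, p = 0.041051, reject H0.


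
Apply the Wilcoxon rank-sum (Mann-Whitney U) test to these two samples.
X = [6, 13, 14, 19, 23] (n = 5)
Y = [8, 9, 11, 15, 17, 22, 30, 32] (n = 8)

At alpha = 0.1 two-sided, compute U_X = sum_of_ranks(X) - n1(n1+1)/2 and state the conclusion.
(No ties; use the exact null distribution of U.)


Step 1: Combine and sort all 13 observations; assign midranks.
sorted (value, group): (6,X), (8,Y), (9,Y), (11,Y), (13,X), (14,X), (15,Y), (17,Y), (19,X), (22,Y), (23,X), (30,Y), (32,Y)
ranks: 6->1, 8->2, 9->3, 11->4, 13->5, 14->6, 15->7, 17->8, 19->9, 22->10, 23->11, 30->12, 32->13
Step 2: Rank sum for X: R1 = 1 + 5 + 6 + 9 + 11 = 32.
Step 3: U_X = R1 - n1(n1+1)/2 = 32 - 5*6/2 = 32 - 15 = 17.
       U_Y = n1*n2 - U_X = 40 - 17 = 23.
Step 4: No ties, so the exact null distribution of U (based on enumerating the C(13,5) = 1287 equally likely rank assignments) gives the two-sided p-value.
Step 5: p-value = 0.724165; compare to alpha = 0.1. fail to reject H0.

U_X = 17, p = 0.724165, fail to reject H0 at alpha = 0.1.


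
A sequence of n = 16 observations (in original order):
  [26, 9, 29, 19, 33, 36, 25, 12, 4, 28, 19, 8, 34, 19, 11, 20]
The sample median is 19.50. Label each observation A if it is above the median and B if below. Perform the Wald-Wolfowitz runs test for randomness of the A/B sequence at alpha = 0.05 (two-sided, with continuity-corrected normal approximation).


Step 1: Compute median = 19.50; label A = above, B = below.
Labels in order: ABABAAABBABBABBA  (n_A = 8, n_B = 8)
Step 2: Count runs R = 11.
Step 3: Under H0 (random ordering), E[R] = 2*n_A*n_B/(n_A+n_B) + 1 = 2*8*8/16 + 1 = 9.0000.
        Var[R] = 2*n_A*n_B*(2*n_A*n_B - n_A - n_B) / ((n_A+n_B)^2 * (n_A+n_B-1)) = 14336/3840 = 3.7333.
        SD[R] = 1.9322.
Step 4: Continuity-corrected z = (R - 0.5 - E[R]) / SD[R] = (11 - 0.5 - 9.0000) / 1.9322 = 0.7763.
Step 5: Two-sided p-value via normal approximation = 2*(1 - Phi(|z|)) = 0.437558.
Step 6: alpha = 0.05. fail to reject H0.

R = 11, z = 0.7763, p = 0.437558, fail to reject H0.


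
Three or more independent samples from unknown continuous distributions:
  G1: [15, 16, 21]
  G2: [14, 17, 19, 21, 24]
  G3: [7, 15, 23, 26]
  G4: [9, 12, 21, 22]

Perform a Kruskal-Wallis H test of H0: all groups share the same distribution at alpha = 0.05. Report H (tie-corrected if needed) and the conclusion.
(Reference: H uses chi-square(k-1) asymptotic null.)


Step 1: Combine all N = 16 observations and assign midranks.
sorted (value, group, rank): (7,G3,1), (9,G4,2), (12,G4,3), (14,G2,4), (15,G1,5.5), (15,G3,5.5), (16,G1,7), (17,G2,8), (19,G2,9), (21,G1,11), (21,G2,11), (21,G4,11), (22,G4,13), (23,G3,14), (24,G2,15), (26,G3,16)
Step 2: Sum ranks within each group.
R_1 = 23.5 (n_1 = 3)
R_2 = 47 (n_2 = 5)
R_3 = 36.5 (n_3 = 4)
R_4 = 29 (n_4 = 4)
Step 3: H = 12/(N(N+1)) * sum(R_i^2/n_i) - 3(N+1)
     = 12/(16*17) * (23.5^2/3 + 47^2/5 + 36.5^2/4 + 29^2/4) - 3*17
     = 0.044118 * 1169.2 - 51
     = 0.582169.
Step 4: Ties present; correction factor C = 1 - 30/(16^3 - 16) = 0.992647. Corrected H = 0.582169 / 0.992647 = 0.586481.
Step 5: Under H0, H ~ chi^2(3); p-value = 0.899520.
Step 6: alpha = 0.05. fail to reject H0.

H = 0.5865, df = 3, p = 0.899520, fail to reject H0.


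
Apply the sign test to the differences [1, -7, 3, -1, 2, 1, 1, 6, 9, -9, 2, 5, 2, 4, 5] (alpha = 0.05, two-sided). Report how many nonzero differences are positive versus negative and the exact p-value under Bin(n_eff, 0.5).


Step 1: Discard zero differences. Original n = 15; n_eff = number of nonzero differences = 15.
Nonzero differences (with sign): +1, -7, +3, -1, +2, +1, +1, +6, +9, -9, +2, +5, +2, +4, +5
Step 2: Count signs: positive = 12, negative = 3.
Step 3: Under H0: P(positive) = 0.5, so the number of positives S ~ Bin(15, 0.5).
Step 4: Two-sided exact p-value = sum of Bin(15,0.5) probabilities at or below the observed probability = 0.035156.
Step 5: alpha = 0.05. reject H0.

n_eff = 15, pos = 12, neg = 3, p = 0.035156, reject H0.


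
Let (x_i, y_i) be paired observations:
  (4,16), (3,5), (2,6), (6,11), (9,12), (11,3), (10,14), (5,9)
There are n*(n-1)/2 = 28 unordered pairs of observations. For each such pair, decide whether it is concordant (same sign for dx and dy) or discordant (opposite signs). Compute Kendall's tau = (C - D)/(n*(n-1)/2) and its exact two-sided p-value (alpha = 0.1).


Step 1: Enumerate the 28 unordered pairs (i,j) with i<j and classify each by sign(x_j-x_i) * sign(y_j-y_i).
  (1,2):dx=-1,dy=-11->C; (1,3):dx=-2,dy=-10->C; (1,4):dx=+2,dy=-5->D; (1,5):dx=+5,dy=-4->D
  (1,6):dx=+7,dy=-13->D; (1,7):dx=+6,dy=-2->D; (1,8):dx=+1,dy=-7->D; (2,3):dx=-1,dy=+1->D
  (2,4):dx=+3,dy=+6->C; (2,5):dx=+6,dy=+7->C; (2,6):dx=+8,dy=-2->D; (2,7):dx=+7,dy=+9->C
  (2,8):dx=+2,dy=+4->C; (3,4):dx=+4,dy=+5->C; (3,5):dx=+7,dy=+6->C; (3,6):dx=+9,dy=-3->D
  (3,7):dx=+8,dy=+8->C; (3,8):dx=+3,dy=+3->C; (4,5):dx=+3,dy=+1->C; (4,6):dx=+5,dy=-8->D
  (4,7):dx=+4,dy=+3->C; (4,8):dx=-1,dy=-2->C; (5,6):dx=+2,dy=-9->D; (5,7):dx=+1,dy=+2->C
  (5,8):dx=-4,dy=-3->C; (6,7):dx=-1,dy=+11->D; (6,8):dx=-6,dy=+6->D; (7,8):dx=-5,dy=-5->C
Step 2: C = 16, D = 12, total pairs = 28.
Step 3: tau = (C - D)/(n(n-1)/2) = (16 - 12)/28 = 0.142857.
Step 4: Exact two-sided p-value (enumerate n! = 40320 permutations of y under H0): p = 0.719544.
Step 5: alpha = 0.1. fail to reject H0.

tau_b = 0.1429 (C=16, D=12), p = 0.719544, fail to reject H0.
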